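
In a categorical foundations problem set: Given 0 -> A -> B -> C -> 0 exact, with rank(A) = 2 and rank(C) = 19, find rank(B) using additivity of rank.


For a short exact sequence 0 -> A -> B -> C -> 0,
rank is additive: rank(B) = rank(A) + rank(C).
rank(B) = 2 + 19 = 21

21


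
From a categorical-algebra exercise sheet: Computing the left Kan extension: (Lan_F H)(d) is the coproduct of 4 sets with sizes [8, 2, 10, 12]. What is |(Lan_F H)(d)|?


Pointwise, the left Kan extension (Lan_F H)(d) is the colimit, indexed
by the comma category (F downarrow d), of H composed with the
projection (F downarrow d) -> C. Here that colimit is given
as a coproduct (disjoint union) of sets, so its cardinality is the
sum of the sizes of the summands.
Coproduct of sets with sizes: 8 + 2 + 10 + 12
= 32

32


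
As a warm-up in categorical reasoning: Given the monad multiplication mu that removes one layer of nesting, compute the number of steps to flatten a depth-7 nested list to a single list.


Each application of mu: T^2 -> T removes one layer of nesting.
Starting at depth 7 (i.e., T^7(X)), we need to reach T(X).
Number of mu applications = 7 - 1 = 6

6


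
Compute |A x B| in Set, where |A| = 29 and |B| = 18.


In Set, the product A x B is the Cartesian product.
By the universal property, |A x B| = |A| * |B|.
|A x B| = 29 * 18 = 522

522


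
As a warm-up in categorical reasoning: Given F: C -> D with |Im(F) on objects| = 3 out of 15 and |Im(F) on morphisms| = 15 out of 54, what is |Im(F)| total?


The image of F consists of distinct objects and distinct morphisms.
|Im(F)| on objects = 3
|Im(F)| on morphisms = 15
Total image cardinality = 3 + 15 = 18

18


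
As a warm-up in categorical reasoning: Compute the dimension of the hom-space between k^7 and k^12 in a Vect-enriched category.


In Vect-enriched categories, Hom(k^n, k^m) is the space of m x n matrices.
dim(Hom(k^7, k^12)) = 12 * 7 = 84

84


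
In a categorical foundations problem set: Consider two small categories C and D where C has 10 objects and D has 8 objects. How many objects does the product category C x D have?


The product category C x D has objects that are pairs (c, d).
Number of pairs = |Ob(C)| * |Ob(D)| = 10 * 8 = 80

80


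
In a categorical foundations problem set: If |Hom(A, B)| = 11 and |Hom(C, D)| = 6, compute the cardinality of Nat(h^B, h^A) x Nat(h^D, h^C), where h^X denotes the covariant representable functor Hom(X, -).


By the Yoneda lemma, Nat(h^B, h^A) is isomorphic to Hom(A, B),
so |Nat(h^B, h^A)| = |Hom(A, B)| and |Nat(h^D, h^C)| = |Hom(C, D)|.
|Hom(A, B)| = 11, |Hom(C, D)| = 6.
|Nat(h^B, h^A) x Nat(h^D, h^C)| = 11 * 6 = 66

66


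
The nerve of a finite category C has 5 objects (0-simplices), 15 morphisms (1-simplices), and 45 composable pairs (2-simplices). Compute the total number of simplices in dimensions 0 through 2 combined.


The 2-skeleton of the nerve N(C) consists of simplices in dimensions 0, 1, 2:
  |N(C)_0| = 5 (objects)
  |N(C)_1| = 15 (morphisms)
  |N(C)_2| = 45 (composable pairs)
Total = 5 + 15 + 45 = 65

65


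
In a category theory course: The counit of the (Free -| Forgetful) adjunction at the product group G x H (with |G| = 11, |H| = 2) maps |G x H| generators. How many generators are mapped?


The counit epsilon_K: F(U(K)) -> K of the Free-Forgetful adjunction
maps |K| generators of F(U(K)) into K. For K = G x H (the product group),
|G x H| = |G| * |H|.
Total generators mapped = 11 * 2 = 22.

22


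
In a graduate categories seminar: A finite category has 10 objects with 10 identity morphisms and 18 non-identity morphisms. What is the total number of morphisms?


Each object has an identity morphism, giving 10 identities.
Adding the 18 non-identity morphisms:
Total = 10 + 18 = 28

28


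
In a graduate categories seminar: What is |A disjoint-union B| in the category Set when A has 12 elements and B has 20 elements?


In Set, the coproduct A + B is the disjoint union.
|A + B| = |A| + |B| = 12 + 20 = 32

32


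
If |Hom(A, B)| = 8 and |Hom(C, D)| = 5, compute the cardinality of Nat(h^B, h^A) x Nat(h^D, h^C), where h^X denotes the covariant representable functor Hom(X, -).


By the Yoneda lemma, Nat(h^B, h^A) is isomorphic to Hom(A, B),
so |Nat(h^B, h^A)| = |Hom(A, B)| and |Nat(h^D, h^C)| = |Hom(C, D)|.
|Hom(A, B)| = 8, |Hom(C, D)| = 5.
|Nat(h^B, h^A) x Nat(h^D, h^C)| = 8 * 5 = 40

40


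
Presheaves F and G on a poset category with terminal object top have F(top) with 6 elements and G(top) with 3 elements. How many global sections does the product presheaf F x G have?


Global sections of a presheaf on a poset with terminal top satisfy
Gamma(H) ~ H(top). Presheaves admit pointwise products, so
(F x G)(top) = F(top) x G(top) (Cartesian product).
|Gamma(F x G)| = |F(top)| * |G(top)| = 6 * 3 = 18.

18


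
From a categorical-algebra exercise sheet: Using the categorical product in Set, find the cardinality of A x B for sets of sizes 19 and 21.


In Set, the product A x B is the Cartesian product.
By the universal property, |A x B| = |A| * |B|.
|A x B| = 19 * 21 = 399

399


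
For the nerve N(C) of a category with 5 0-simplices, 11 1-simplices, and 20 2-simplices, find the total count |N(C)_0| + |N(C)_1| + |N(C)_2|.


The 2-skeleton of the nerve N(C) consists of simplices in dimensions 0, 1, 2:
  |N(C)_0| = 5 (objects)
  |N(C)_1| = 11 (morphisms)
  |N(C)_2| = 20 (composable pairs)
Total = 5 + 11 + 20 = 36

36


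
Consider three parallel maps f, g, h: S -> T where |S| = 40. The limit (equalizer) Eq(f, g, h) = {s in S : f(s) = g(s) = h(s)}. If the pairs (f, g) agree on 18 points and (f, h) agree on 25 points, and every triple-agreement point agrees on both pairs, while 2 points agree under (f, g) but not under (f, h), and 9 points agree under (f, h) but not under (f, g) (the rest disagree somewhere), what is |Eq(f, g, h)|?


Eq(f, g, h) is the triple-agreement set: points in S where all three
maps take the same value. Using inclusion-exclusion on the pairwise data:
Pair (f, g) agrees on 18 points; pair (f, h) on 25 points.
Points agreeing under (f, g) but not (f, h) = 2; under (f, h) but not (f, g) = 9.
Triple-agreement = agreement-in-(f, g) minus points that agree under (f, g) but not (f, h):
|Eq(f, g, h)| = 18 - 2 = 16
(cross-check via (f, h): 25 - 9 = 16.)

16


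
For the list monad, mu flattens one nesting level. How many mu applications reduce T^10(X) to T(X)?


Each application of mu: T^2 -> T removes one layer of nesting.
Starting at depth 10 (i.e., T^10(X)), we need to reach T(X).
Number of mu applications = 10 - 1 = 9

9


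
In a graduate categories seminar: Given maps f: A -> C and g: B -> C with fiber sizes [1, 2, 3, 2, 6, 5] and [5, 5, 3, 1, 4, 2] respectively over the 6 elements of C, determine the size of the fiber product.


The pullback A x_C B consists of pairs (a, b) with f(a) = g(b).
For each element c in C, the fiber product has |f^-1(c)| * |g^-1(c)| elements.
Summing over C: 1 * 5 + 2 * 5 + 3 * 3 + 2 * 1 + 6 * 4 + 5 * 2
= 5 + 10 + 9 + 2 + 24 + 10 = 60

60


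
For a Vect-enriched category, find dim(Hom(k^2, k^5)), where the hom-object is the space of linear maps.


In Vect-enriched categories, Hom(k^n, k^m) is the space of m x n matrices.
dim(Hom(k^2, k^5)) = 5 * 2 = 10

10


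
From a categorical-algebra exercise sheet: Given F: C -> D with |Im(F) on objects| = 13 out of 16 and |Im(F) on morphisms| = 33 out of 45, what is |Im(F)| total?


The image of F consists of distinct objects and distinct morphisms.
|Im(F)| on objects = 13
|Im(F)| on morphisms = 33
Total image cardinality = 13 + 33 = 46

46


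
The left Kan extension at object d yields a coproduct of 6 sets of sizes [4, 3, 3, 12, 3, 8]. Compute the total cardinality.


Pointwise, the left Kan extension (Lan_F H)(d) is the colimit, indexed
by the comma category (F downarrow d), of H composed with the
projection (F downarrow d) -> C. Here that colimit is given
as a coproduct (disjoint union) of sets, so its cardinality is the
sum of the sizes of the summands.
Coproduct of sets with sizes: 4 + 3 + 3 + 12 + 3 + 8
= 33

33


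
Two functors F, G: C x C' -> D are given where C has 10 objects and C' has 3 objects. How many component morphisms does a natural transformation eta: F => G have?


A natural transformation eta: F => G assigns one component morphism per
object of the domain category.
The domain is the product category C x C', so
|Ob(C x C')| = |Ob(C)| * |Ob(C')| = 10 * 3 = 30.
Therefore eta has 30 component morphisms.

30


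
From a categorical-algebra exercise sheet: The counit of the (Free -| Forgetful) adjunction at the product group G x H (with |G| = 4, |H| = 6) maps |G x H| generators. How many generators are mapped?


The counit epsilon_K: F(U(K)) -> K of the Free-Forgetful adjunction
maps |K| generators of F(U(K)) into K. For K = G x H (the product group),
|G x H| = |G| * |H|.
Total generators mapped = 4 * 6 = 24.

24


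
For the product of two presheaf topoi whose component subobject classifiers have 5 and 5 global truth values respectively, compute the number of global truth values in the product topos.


In a product of presheaf topoi E_1 x E_2, the subobject classifier
is Omega = Omega_1 x Omega_2 (componentwise), so
|Omega(top)| = |Omega_1(top_1)| * |Omega_2(top_2)|.
= 5 * 5 = 25.

25


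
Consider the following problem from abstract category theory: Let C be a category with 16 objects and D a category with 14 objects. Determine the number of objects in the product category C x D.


The product category C x D has objects that are pairs (c, d).
Number of pairs = |Ob(C)| * |Ob(D)| = 16 * 14 = 224

224


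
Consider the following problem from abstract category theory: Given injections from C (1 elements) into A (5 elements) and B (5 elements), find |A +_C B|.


The pushout A +_C B identifies the images of C in A and B.
|A +_C B| = |A| + |B| - |C| (for injections).
= 5 + 5 - 1 = 9

9


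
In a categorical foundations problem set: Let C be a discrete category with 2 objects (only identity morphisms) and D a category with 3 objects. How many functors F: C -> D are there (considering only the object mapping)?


A functor from a discrete category C to D is determined by
where each object maps. Each of the 2 objects of C can map
to any of the 3 objects of D independently.
Number of functors = 3^2 = 9

9


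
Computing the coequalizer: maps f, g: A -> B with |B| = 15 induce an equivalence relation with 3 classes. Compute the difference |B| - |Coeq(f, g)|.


The coequalizer Coeq(f, g) = B / ~ has one element per equivalence class.
|B| = 15, |Coeq(f, g)| = 3.
|B| - |Coeq(f, g)| = 15 - 3 = 12.

12


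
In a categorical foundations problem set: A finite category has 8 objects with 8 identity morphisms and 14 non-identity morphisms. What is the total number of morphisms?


Each object has an identity morphism, giving 8 identities.
Adding the 14 non-identity morphisms:
Total = 8 + 14 = 22

22


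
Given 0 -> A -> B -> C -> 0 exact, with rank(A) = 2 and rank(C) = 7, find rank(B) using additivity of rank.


For a short exact sequence 0 -> A -> B -> C -> 0,
rank is additive: rank(B) = rank(A) + rank(C).
rank(B) = 2 + 7 = 9

9


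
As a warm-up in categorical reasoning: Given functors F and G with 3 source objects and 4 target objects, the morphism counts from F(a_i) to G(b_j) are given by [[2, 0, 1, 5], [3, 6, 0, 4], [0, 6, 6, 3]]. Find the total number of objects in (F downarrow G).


Objects of (F downarrow G) are triples (a, b, h: F(a)->G(b)).
The count equals the sum of all entries in the hom-matrix.
sum(row 0) = 8
sum(row 1) = 13
sum(row 2) = 15
Grand total = 36

36


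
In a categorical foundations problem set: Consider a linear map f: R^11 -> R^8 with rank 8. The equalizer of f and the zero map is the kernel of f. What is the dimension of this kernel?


The equalizer of f and the zero map is ker(f).
By the rank-nullity theorem: dim(ker(f)) = dim(domain) - rank(f).
dim(ker(f)) = 11 - 8 = 3

3


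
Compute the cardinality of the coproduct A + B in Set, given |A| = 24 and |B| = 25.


In Set, the coproduct A + B is the disjoint union.
|A + B| = |A| + |B| = 24 + 25 = 49

49


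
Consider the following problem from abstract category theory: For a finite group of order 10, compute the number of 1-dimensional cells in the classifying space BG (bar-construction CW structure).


In the bar-construction CW model of BG, the n-cells are indexed by
n-tuples [g_1|...|g_n] of non-identity elements of G (degenerate
simplices with some g_i = e do not contribute cells), so there are
(|G| - 1)^n n-cells.
For dim = 1 with |G| = 10:
cells = (10 - 1)^1 = 9^1 = 9

9


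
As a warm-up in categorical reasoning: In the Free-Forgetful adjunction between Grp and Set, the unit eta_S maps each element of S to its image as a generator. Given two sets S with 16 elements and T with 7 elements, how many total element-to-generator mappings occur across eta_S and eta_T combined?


The unit eta_X: X -> U(F(X)) of the Free-Forgetful adjunction
maps each element of X to a generator of F(X). For X = S + T (disjoint
union in Set), |S + T| = |S| + |T|.
Total mappings = 16 + 7 = 23.

23


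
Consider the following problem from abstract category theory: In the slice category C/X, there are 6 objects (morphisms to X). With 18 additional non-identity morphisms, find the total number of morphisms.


In the slice category C/X, objects are morphisms to X.
Identity morphisms: 6 (one per object of C/X).
Non-identity morphisms: 18.
Total = 6 + 18 = 24

24


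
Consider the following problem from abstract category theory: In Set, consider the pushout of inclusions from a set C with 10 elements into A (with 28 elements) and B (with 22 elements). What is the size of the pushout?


The pushout A +_C B identifies the images of C in A and B.
|A +_C B| = |A| + |B| - |C| (for injections).
= 28 + 22 - 10 = 40

40


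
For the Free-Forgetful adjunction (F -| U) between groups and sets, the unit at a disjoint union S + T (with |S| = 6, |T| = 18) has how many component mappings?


The unit eta_X: X -> U(F(X)) of the Free-Forgetful adjunction
maps each element of X to a generator of F(X). For X = S + T (disjoint
union in Set), |S + T| = |S| + |T|.
Total mappings = 6 + 18 = 24.

24


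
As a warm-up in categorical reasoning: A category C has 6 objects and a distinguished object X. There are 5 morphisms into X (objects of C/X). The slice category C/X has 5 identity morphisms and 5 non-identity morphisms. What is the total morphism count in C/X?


In the slice category C/X, objects are morphisms to X.
Identity morphisms: 5 (one per object of C/X).
Non-identity morphisms: 5.
Total = 5 + 5 = 10

10


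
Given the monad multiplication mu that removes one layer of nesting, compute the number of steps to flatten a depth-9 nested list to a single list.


Each application of mu: T^2 -> T removes one layer of nesting.
Starting at depth 9 (i.e., T^9(X)), we need to reach T(X).
Number of mu applications = 9 - 1 = 8

8


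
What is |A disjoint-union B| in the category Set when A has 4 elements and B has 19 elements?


In Set, the coproduct A + B is the disjoint union.
|A + B| = |A| + |B| = 4 + 19 = 23

23


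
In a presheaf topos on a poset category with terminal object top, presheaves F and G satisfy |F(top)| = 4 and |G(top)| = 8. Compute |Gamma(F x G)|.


Global sections of a presheaf on a poset with terminal top satisfy
Gamma(H) ~ H(top). Presheaves admit pointwise products, so
(F x G)(top) = F(top) x G(top) (Cartesian product).
|Gamma(F x G)| = |F(top)| * |G(top)| = 4 * 8 = 32.

32


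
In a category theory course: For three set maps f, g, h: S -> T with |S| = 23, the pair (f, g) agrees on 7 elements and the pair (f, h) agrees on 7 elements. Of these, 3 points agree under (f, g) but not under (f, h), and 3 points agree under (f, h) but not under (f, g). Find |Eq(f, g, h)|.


Eq(f, g, h) is the triple-agreement set: points in S where all three
maps take the same value. Using inclusion-exclusion on the pairwise data:
Pair (f, g) agrees on 7 points; pair (f, h) on 7 points.
Points agreeing under (f, g) but not (f, h) = 3; under (f, h) but not (f, g) = 3.
Triple-agreement = agreement-in-(f, g) minus points that agree under (f, g) but not (f, h):
|Eq(f, g, h)| = 7 - 3 = 4
(cross-check via (f, h): 7 - 3 = 4.)

4


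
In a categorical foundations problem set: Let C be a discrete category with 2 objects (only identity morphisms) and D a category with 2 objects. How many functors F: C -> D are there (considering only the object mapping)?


A functor from a discrete category C to D is determined by
where each object maps. Each of the 2 objects of C can map
to any of the 2 objects of D independently.
Number of functors = 2^2 = 4

4


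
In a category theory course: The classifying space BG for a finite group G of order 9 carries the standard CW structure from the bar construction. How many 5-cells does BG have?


In the bar-construction CW model of BG, the n-cells are indexed by
n-tuples [g_1|...|g_n] of non-identity elements of G (degenerate
simplices with some g_i = e do not contribute cells), so there are
(|G| - 1)^n n-cells.
For dim = 5 with |G| = 9:
cells = (9 - 1)^5 = 8^5 = 32768

32768


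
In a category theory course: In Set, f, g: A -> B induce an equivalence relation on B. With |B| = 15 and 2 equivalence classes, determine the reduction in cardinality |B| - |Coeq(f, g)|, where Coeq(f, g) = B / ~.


The coequalizer Coeq(f, g) = B / ~ has one element per equivalence class.
|B| = 15, |Coeq(f, g)| = 2.
|B| - |Coeq(f, g)| = 15 - 2 = 13.

13


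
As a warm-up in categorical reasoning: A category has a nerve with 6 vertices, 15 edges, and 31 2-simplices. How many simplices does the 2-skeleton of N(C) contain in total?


The 2-skeleton of the nerve N(C) consists of simplices in dimensions 0, 1, 2:
  |N(C)_0| = 6 (objects)
  |N(C)_1| = 15 (morphisms)
  |N(C)_2| = 31 (composable pairs)
Total = 6 + 15 + 31 = 52

52


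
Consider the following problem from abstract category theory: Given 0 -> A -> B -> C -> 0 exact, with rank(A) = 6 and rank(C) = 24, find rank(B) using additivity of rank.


For a short exact sequence 0 -> A -> B -> C -> 0,
rank is additive: rank(B) = rank(A) + rank(C).
rank(B) = 6 + 24 = 30

30


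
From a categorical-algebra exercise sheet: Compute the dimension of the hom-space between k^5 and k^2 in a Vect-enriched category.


In Vect-enriched categories, Hom(k^n, k^m) is the space of m x n matrices.
dim(Hom(k^5, k^2)) = 2 * 5 = 10

10


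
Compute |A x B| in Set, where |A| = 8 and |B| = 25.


In Set, the product A x B is the Cartesian product.
By the universal property, |A x B| = |A| * |B|.
|A x B| = 8 * 25 = 200

200


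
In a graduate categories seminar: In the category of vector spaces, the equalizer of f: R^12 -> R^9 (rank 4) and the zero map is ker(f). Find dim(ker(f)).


The equalizer of f and the zero map is ker(f).
By the rank-nullity theorem: dim(ker(f)) = dim(domain) - rank(f).
dim(ker(f)) = 12 - 4 = 8

8


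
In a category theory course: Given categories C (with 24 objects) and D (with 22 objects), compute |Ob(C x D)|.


The product category C x D has objects that are pairs (c, d).
Number of pairs = |Ob(C)| * |Ob(D)| = 24 * 22 = 528

528


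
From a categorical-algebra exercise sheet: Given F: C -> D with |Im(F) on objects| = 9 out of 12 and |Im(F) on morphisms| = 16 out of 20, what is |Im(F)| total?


The image of F consists of distinct objects and distinct morphisms.
|Im(F)| on objects = 9
|Im(F)| on morphisms = 16
Total image cardinality = 9 + 16 = 25

25


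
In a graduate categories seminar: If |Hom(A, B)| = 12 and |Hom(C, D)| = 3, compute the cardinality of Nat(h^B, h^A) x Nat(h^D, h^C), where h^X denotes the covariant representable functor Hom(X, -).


By the Yoneda lemma, Nat(h^B, h^A) is isomorphic to Hom(A, B),
so |Nat(h^B, h^A)| = |Hom(A, B)| and |Nat(h^D, h^C)| = |Hom(C, D)|.
|Hom(A, B)| = 12, |Hom(C, D)| = 3.
|Nat(h^B, h^A) x Nat(h^D, h^C)| = 12 * 3 = 36

36


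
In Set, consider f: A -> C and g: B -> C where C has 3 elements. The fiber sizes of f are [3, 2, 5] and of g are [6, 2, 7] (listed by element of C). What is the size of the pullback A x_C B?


The pullback A x_C B consists of pairs (a, b) with f(a) = g(b).
For each element c in C, the fiber product has |f^-1(c)| * |g^-1(c)| elements.
Summing over C: 3 * 6 + 2 * 2 + 5 * 7
= 18 + 4 + 35 = 57

57


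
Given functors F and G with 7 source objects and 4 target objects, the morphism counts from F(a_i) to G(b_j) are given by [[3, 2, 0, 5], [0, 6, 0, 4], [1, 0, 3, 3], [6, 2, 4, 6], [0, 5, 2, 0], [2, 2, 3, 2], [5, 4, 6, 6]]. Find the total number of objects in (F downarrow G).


Objects of (F downarrow G) are triples (a, b, h: F(a)->G(b)).
The count equals the sum of all entries in the hom-matrix.
sum(row 0) = 10
sum(row 1) = 10
sum(row 2) = 7
sum(row 3) = 18
sum(row 4) = 7
sum(row 5) = 9
sum(row 6) = 21
Grand total = 82

82


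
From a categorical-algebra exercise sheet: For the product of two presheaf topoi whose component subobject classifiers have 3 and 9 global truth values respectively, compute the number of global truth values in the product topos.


In a product of presheaf topoi E_1 x E_2, the subobject classifier
is Omega = Omega_1 x Omega_2 (componentwise), so
|Omega(top)| = |Omega_1(top_1)| * |Omega_2(top_2)|.
= 3 * 9 = 27.

27


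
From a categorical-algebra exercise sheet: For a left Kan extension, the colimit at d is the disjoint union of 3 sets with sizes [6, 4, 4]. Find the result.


Pointwise, the left Kan extension (Lan_F H)(d) is the colimit, indexed
by the comma category (F downarrow d), of H composed with the
projection (F downarrow d) -> C. Here that colimit is given
as a coproduct (disjoint union) of sets, so its cardinality is the
sum of the sizes of the summands.
Coproduct of sets with sizes: 6 + 4 + 4
= 14

14


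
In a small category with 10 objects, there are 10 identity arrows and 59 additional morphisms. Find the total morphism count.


Each object has an identity morphism, giving 10 identities.
Adding the 59 non-identity morphisms:
Total = 10 + 59 = 69

69


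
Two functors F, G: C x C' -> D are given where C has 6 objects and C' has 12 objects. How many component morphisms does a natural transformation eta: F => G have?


A natural transformation eta: F => G assigns one component morphism per
object of the domain category.
The domain is the product category C x C', so
|Ob(C x C')| = |Ob(C)| * |Ob(C')| = 6 * 12 = 72.
Therefore eta has 72 component morphisms.

72


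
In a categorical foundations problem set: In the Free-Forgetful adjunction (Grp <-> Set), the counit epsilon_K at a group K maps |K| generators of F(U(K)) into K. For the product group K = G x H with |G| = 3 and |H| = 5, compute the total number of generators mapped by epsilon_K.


The counit epsilon_K: F(U(K)) -> K of the Free-Forgetful adjunction
maps |K| generators of F(U(K)) into K. For K = G x H (the product group),
|G x H| = |G| * |H|.
Total generators mapped = 3 * 5 = 15.

15


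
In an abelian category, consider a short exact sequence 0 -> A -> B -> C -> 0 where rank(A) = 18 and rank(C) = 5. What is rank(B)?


For a short exact sequence 0 -> A -> B -> C -> 0,
rank is additive: rank(B) = rank(A) + rank(C).
rank(B) = 18 + 5 = 23

23


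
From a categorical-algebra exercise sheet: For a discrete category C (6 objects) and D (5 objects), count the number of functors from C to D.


A functor from a discrete category C to D is determined by
where each object maps. Each of the 6 objects of C can map
to any of the 5 objects of D independently.
Number of functors = 5^6 = 15625

15625


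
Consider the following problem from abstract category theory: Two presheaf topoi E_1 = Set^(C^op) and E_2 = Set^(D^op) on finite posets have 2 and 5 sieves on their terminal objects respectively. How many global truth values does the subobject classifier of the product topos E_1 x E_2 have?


In a product of presheaf topoi E_1 x E_2, the subobject classifier
is Omega = Omega_1 x Omega_2 (componentwise), so
|Omega(top)| = |Omega_1(top_1)| * |Omega_2(top_2)|.
= 2 * 5 = 10.

10


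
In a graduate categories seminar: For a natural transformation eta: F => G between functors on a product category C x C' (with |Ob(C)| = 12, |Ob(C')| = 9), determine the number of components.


A natural transformation eta: F => G assigns one component morphism per
object of the domain category.
The domain is the product category C x C', so
|Ob(C x C')| = |Ob(C)| * |Ob(C')| = 12 * 9 = 108.
Therefore eta has 108 component morphisms.

108


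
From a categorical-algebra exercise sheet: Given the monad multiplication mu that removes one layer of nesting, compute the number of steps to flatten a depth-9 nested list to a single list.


Each application of mu: T^2 -> T removes one layer of nesting.
Starting at depth 9 (i.e., T^9(X)), we need to reach T(X).
Number of mu applications = 9 - 1 = 8

8


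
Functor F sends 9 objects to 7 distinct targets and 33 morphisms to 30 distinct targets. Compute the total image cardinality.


The image of F consists of distinct objects and distinct morphisms.
|Im(F)| on objects = 7
|Im(F)| on morphisms = 30
Total image cardinality = 7 + 30 = 37

37


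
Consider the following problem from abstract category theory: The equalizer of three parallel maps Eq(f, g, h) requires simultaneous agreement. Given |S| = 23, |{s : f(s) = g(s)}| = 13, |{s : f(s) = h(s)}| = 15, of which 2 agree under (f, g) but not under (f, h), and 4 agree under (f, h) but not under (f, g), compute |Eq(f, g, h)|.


Eq(f, g, h) is the triple-agreement set: points in S where all three
maps take the same value. Using inclusion-exclusion on the pairwise data:
Pair (f, g) agrees on 13 points; pair (f, h) on 15 points.
Points agreeing under (f, g) but not (f, h) = 2; under (f, h) but not (f, g) = 4.
Triple-agreement = agreement-in-(f, g) minus points that agree under (f, g) but not (f, h):
|Eq(f, g, h)| = 13 - 2 = 11
(cross-check via (f, h): 15 - 4 = 11.)

11


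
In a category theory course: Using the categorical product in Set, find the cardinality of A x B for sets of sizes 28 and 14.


In Set, the product A x B is the Cartesian product.
By the universal property, |A x B| = |A| * |B|.
|A x B| = 28 * 14 = 392

392


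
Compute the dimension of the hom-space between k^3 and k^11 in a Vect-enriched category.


In Vect-enriched categories, Hom(k^n, k^m) is the space of m x n matrices.
dim(Hom(k^3, k^11)) = 11 * 3 = 33

33


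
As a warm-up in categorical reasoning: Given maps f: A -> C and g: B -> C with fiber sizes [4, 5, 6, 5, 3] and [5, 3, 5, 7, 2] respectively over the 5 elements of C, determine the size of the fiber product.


The pullback A x_C B consists of pairs (a, b) with f(a) = g(b).
For each element c in C, the fiber product has |f^-1(c)| * |g^-1(c)| elements.
Summing over C: 4 * 5 + 5 * 3 + 6 * 5 + 5 * 7 + 3 * 2
= 20 + 15 + 30 + 35 + 6 = 106

106


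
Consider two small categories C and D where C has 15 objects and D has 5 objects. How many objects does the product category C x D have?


The product category C x D has objects that are pairs (c, d).
Number of pairs = |Ob(C)| * |Ob(D)| = 15 * 5 = 75

75


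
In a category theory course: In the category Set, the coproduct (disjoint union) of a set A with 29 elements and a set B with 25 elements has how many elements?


In Set, the coproduct A + B is the disjoint union.
|A + B| = |A| + |B| = 29 + 25 = 54

54


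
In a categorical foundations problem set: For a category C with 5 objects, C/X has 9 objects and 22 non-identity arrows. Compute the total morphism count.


In the slice category C/X, objects are morphisms to X.
Identity morphisms: 9 (one per object of C/X).
Non-identity morphisms: 22.
Total = 9 + 22 = 31

31


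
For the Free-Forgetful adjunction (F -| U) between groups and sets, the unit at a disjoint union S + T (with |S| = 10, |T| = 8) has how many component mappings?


The unit eta_X: X -> U(F(X)) of the Free-Forgetful adjunction
maps each element of X to a generator of F(X). For X = S + T (disjoint
union in Set), |S + T| = |S| + |T|.
Total mappings = 10 + 8 = 18.

18


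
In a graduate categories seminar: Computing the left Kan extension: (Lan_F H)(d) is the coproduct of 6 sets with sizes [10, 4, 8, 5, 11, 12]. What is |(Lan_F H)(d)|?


Pointwise, the left Kan extension (Lan_F H)(d) is the colimit, indexed
by the comma category (F downarrow d), of H composed with the
projection (F downarrow d) -> C. Here that colimit is given
as a coproduct (disjoint union) of sets, so its cardinality is the
sum of the sizes of the summands.
Coproduct of sets with sizes: 10 + 4 + 8 + 5 + 11 + 12
= 50

50


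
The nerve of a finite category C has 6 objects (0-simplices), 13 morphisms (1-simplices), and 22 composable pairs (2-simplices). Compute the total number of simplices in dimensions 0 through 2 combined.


The 2-skeleton of the nerve N(C) consists of simplices in dimensions 0, 1, 2:
  |N(C)_0| = 6 (objects)
  |N(C)_1| = 13 (morphisms)
  |N(C)_2| = 22 (composable pairs)
Total = 6 + 13 + 22 = 41

41


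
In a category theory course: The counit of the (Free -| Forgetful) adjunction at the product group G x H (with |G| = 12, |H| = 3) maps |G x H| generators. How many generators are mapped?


The counit epsilon_K: F(U(K)) -> K of the Free-Forgetful adjunction
maps |K| generators of F(U(K)) into K. For K = G x H (the product group),
|G x H| = |G| * |H|.
Total generators mapped = 12 * 3 = 36.

36


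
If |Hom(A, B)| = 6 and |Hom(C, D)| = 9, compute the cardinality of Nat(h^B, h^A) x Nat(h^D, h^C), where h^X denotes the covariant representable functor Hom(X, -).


By the Yoneda lemma, Nat(h^B, h^A) is isomorphic to Hom(A, B),
so |Nat(h^B, h^A)| = |Hom(A, B)| and |Nat(h^D, h^C)| = |Hom(C, D)|.
|Hom(A, B)| = 6, |Hom(C, D)| = 9.
|Nat(h^B, h^A) x Nat(h^D, h^C)| = 6 * 9 = 54

54


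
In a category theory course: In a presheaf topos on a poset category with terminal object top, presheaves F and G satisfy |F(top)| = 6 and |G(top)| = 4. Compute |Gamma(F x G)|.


Global sections of a presheaf on a poset with terminal top satisfy
Gamma(H) ~ H(top). Presheaves admit pointwise products, so
(F x G)(top) = F(top) x G(top) (Cartesian product).
|Gamma(F x G)| = |F(top)| * |G(top)| = 6 * 4 = 24.

24


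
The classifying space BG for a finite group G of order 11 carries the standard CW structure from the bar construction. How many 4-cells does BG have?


In the bar-construction CW model of BG, the n-cells are indexed by
n-tuples [g_1|...|g_n] of non-identity elements of G (degenerate
simplices with some g_i = e do not contribute cells), so there are
(|G| - 1)^n n-cells.
For dim = 4 with |G| = 11:
cells = (11 - 1)^4 = 10^4 = 10000

10000


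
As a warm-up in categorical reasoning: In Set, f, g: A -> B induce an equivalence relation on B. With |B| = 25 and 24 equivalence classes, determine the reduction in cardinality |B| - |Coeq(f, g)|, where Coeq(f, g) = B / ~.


The coequalizer Coeq(f, g) = B / ~ has one element per equivalence class.
|B| = 25, |Coeq(f, g)| = 24.
|B| - |Coeq(f, g)| = 25 - 24 = 1.

1


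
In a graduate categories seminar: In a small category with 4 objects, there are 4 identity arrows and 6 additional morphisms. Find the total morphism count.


Each object has an identity morphism, giving 4 identities.
Adding the 6 non-identity morphisms:
Total = 4 + 6 = 10

10


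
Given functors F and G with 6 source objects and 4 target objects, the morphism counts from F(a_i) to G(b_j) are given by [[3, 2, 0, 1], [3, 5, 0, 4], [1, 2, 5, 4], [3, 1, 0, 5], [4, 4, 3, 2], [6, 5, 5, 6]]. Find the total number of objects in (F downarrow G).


Objects of (F downarrow G) are triples (a, b, h: F(a)->G(b)).
The count equals the sum of all entries in the hom-matrix.
sum(row 0) = 6
sum(row 1) = 12
sum(row 2) = 12
sum(row 3) = 9
sum(row 4) = 13
sum(row 5) = 22
Grand total = 74

74


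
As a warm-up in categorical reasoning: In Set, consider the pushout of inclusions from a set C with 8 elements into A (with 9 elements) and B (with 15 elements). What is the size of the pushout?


The pushout A +_C B identifies the images of C in A and B.
|A +_C B| = |A| + |B| - |C| (for injections).
= 9 + 15 - 8 = 16

16


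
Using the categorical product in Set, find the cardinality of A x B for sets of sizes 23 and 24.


In Set, the product A x B is the Cartesian product.
By the universal property, |A x B| = |A| * |B|.
|A x B| = 23 * 24 = 552

552


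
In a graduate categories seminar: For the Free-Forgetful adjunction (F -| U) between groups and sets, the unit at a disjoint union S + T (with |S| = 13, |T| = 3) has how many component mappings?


The unit eta_X: X -> U(F(X)) of the Free-Forgetful adjunction
maps each element of X to a generator of F(X). For X = S + T (disjoint
union in Set), |S + T| = |S| + |T|.
Total mappings = 13 + 3 = 16.

16


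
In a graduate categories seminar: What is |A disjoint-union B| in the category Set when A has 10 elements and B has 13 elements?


In Set, the coproduct A + B is the disjoint union.
|A + B| = |A| + |B| = 10 + 13 = 23

23


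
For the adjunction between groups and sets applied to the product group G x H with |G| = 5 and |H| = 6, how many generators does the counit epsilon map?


The counit epsilon_K: F(U(K)) -> K of the Free-Forgetful adjunction
maps |K| generators of F(U(K)) into K. For K = G x H (the product group),
|G x H| = |G| * |H|.
Total generators mapped = 5 * 6 = 30.

30


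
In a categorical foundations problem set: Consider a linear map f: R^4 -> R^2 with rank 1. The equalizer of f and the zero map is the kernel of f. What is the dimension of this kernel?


The equalizer of f and the zero map is ker(f).
By the rank-nullity theorem: dim(ker(f)) = dim(domain) - rank(f).
dim(ker(f)) = 4 - 1 = 3

3


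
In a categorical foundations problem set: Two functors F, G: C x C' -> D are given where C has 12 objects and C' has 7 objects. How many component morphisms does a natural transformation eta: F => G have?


A natural transformation eta: F => G assigns one component morphism per
object of the domain category.
The domain is the product category C x C', so
|Ob(C x C')| = |Ob(C)| * |Ob(C')| = 12 * 7 = 84.
Therefore eta has 84 component morphisms.

84


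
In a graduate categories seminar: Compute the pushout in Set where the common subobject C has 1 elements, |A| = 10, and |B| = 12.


The pushout A +_C B identifies the images of C in A and B.
|A +_C B| = |A| + |B| - |C| (for injections).
= 10 + 12 - 1 = 21

21


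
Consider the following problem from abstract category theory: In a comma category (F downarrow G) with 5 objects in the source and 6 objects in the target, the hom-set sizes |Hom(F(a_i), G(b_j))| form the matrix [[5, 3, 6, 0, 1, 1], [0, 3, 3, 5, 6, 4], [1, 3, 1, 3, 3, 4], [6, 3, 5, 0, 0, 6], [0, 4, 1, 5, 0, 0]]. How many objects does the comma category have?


Objects of (F downarrow G) are triples (a, b, h: F(a)->G(b)).
The count equals the sum of all entries in the hom-matrix.
sum(row 0) = 16
sum(row 1) = 21
sum(row 2) = 15
sum(row 3) = 20
sum(row 4) = 10
Grand total = 82

82


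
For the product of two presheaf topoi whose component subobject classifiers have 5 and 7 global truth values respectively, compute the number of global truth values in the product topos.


In a product of presheaf topoi E_1 x E_2, the subobject classifier
is Omega = Omega_1 x Omega_2 (componentwise), so
|Omega(top)| = |Omega_1(top_1)| * |Omega_2(top_2)|.
= 5 * 7 = 35.

35


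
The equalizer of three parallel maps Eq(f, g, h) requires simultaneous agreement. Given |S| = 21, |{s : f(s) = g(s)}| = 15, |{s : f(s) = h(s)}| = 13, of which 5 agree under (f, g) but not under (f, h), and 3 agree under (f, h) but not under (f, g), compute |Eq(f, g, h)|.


Eq(f, g, h) is the triple-agreement set: points in S where all three
maps take the same value. Using inclusion-exclusion on the pairwise data:
Pair (f, g) agrees on 15 points; pair (f, h) on 13 points.
Points agreeing under (f, g) but not (f, h) = 5; under (f, h) but not (f, g) = 3.
Triple-agreement = agreement-in-(f, g) minus points that agree under (f, g) but not (f, h):
|Eq(f, g, h)| = 15 - 5 = 10
(cross-check via (f, h): 13 - 3 = 10.)

10


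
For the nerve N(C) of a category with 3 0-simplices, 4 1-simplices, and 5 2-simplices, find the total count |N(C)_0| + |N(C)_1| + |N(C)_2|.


The 2-skeleton of the nerve N(C) consists of simplices in dimensions 0, 1, 2:
  |N(C)_0| = 3 (objects)
  |N(C)_1| = 4 (morphisms)
  |N(C)_2| = 5 (composable pairs)
Total = 3 + 4 + 5 = 12

12


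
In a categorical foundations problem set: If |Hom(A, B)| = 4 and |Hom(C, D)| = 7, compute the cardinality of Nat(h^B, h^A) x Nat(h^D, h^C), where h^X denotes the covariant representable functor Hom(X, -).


By the Yoneda lemma, Nat(h^B, h^A) is isomorphic to Hom(A, B),
so |Nat(h^B, h^A)| = |Hom(A, B)| and |Nat(h^D, h^C)| = |Hom(C, D)|.
|Hom(A, B)| = 4, |Hom(C, D)| = 7.
|Nat(h^B, h^A) x Nat(h^D, h^C)| = 4 * 7 = 28

28


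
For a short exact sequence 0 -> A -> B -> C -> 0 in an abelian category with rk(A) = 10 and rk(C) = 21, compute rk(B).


For a short exact sequence 0 -> A -> B -> C -> 0,
rank is additive: rank(B) = rank(A) + rank(C).
rank(B) = 10 + 21 = 31

31


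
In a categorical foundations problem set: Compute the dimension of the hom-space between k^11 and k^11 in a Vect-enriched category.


In Vect-enriched categories, Hom(k^n, k^m) is the space of m x n matrices.
dim(Hom(k^11, k^11)) = 11 * 11 = 121

121


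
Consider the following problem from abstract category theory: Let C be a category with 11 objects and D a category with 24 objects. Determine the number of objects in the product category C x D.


The product category C x D has objects that are pairs (c, d).
Number of pairs = |Ob(C)| * |Ob(D)| = 11 * 24 = 264

264


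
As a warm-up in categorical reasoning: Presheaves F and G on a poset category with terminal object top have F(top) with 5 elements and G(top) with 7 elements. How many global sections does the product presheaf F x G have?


Global sections of a presheaf on a poset with terminal top satisfy
Gamma(H) ~ H(top). Presheaves admit pointwise products, so
(F x G)(top) = F(top) x G(top) (Cartesian product).
|Gamma(F x G)| = |F(top)| * |G(top)| = 5 * 7 = 35.

35


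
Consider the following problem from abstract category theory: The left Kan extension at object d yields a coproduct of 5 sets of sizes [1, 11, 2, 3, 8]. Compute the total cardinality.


Pointwise, the left Kan extension (Lan_F H)(d) is the colimit, indexed
by the comma category (F downarrow d), of H composed with the
projection (F downarrow d) -> C. Here that colimit is given
as a coproduct (disjoint union) of sets, so its cardinality is the
sum of the sizes of the summands.
Coproduct of sets with sizes: 1 + 11 + 2 + 3 + 8
= 25

25


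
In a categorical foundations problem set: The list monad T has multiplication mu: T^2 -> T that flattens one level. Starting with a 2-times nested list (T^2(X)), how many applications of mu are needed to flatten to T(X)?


Each application of mu: T^2 -> T removes one layer of nesting.
Starting at depth 2 (i.e., T^2(X)), we need to reach T(X).
Number of mu applications = 2 - 1 = 1

1


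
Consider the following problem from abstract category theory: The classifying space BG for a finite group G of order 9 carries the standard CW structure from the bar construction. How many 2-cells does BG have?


In the bar-construction CW model of BG, the n-cells are indexed by
n-tuples [g_1|...|g_n] of non-identity elements of G (degenerate
simplices with some g_i = e do not contribute cells), so there are
(|G| - 1)^n n-cells.
For dim = 2 with |G| = 9:
cells = (9 - 1)^2 = 8^2 = 64

64


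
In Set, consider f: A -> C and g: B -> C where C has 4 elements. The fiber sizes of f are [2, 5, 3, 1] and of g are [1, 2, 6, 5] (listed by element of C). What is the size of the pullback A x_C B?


The pullback A x_C B consists of pairs (a, b) with f(a) = g(b).
For each element c in C, the fiber product has |f^-1(c)| * |g^-1(c)| elements.
Summing over C: 2 * 1 + 5 * 2 + 3 * 6 + 1 * 5
= 2 + 10 + 18 + 5 = 35

35
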